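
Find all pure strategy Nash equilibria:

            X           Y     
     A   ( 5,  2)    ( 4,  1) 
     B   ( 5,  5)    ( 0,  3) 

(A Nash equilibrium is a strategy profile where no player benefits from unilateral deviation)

Nash equilibrium: (A, X), (B, X)

Work:
Best responses:
  P1 vs X: payoffs [5, 5] → best response A/B (payoff 5)
  P1 vs Y: payoffs [4, 0] → best response A (payoff 4)
  P2 vs A: payoffs [2, 1] → best response X (payoff 2)
  P2 vs B: payoffs [5, 3] → best response X (payoff 5)
Mutual best responses: (A,X), (B,X) → Nash equilibria.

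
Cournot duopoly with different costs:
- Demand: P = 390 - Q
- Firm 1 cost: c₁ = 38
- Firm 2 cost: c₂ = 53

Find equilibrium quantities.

q₁* = 122.33, q₂* = 107.33

Work:
Reaction: q₁ = (390 - 38 - q₂)/2
Reaction: q₂ = (390 - 53 - q₁)/2
Solve simultaneously:
q₁* = (390 - 2×38 + 53)/3 = 122.33
q₂* = (390 - 2×53 + 38)/3 = 107.33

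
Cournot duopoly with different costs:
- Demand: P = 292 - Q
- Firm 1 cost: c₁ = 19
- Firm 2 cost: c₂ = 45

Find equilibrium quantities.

q₁* = 99.67, q₂* = 73.67

Work:
Reaction: q₁ = (292 - 19 - q₂)/2
Reaction: q₂ = (292 - 45 - q₁)/2
Solve simultaneously:
q₁* = (292 - 2×19 + 45)/3 = 99.67
q₂* = (292 - 2×45 + 19)/3 = 73.67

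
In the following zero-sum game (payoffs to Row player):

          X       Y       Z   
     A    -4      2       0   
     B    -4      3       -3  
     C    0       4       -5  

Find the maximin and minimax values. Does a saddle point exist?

Maximin = -4, Minimax = 0, Saddle: False

Work:
Row minimums: [-4, -4, -5] → maximin = -4
Column maximums: [0, 4, 0] → minimax = 0
No saddle point (maximin ≠ minimax). Mixed strategy needed.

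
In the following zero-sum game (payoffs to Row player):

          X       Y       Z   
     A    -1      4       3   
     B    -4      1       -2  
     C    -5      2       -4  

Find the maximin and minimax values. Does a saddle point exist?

Maximin = -1, Minimax = -1, Saddle: True

Work:
Row minimums: [-1, -4, -5] → maximin = -1
Column maximums: [-1, 4, 3] → minimax = -1
Saddle point exists! Game value = -1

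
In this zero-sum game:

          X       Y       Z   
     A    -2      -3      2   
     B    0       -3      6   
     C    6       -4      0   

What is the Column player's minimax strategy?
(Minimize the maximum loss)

Column should play Y, value = -3

Work:
Column player minimizes Row's maximum payoff:
Column X: max payoff to Row = 6
Column Y: max payoff to Row = -3
Column Z: max payoff to Row = 6
Minimum is -3, achieved by column Y.
Minimax strategy: Y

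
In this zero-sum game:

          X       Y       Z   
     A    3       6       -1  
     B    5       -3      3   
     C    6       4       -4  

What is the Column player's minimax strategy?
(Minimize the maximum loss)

Column should play Z, value = 3

Work:
Column player minimizes Row's maximum payoff:
Column X: max payoff to Row = 6
Column Y: max payoff to Row = 6
Column Z: max payoff to Row = 3
Minimum is 3, achieved by column Z.
Minimax strategy: Z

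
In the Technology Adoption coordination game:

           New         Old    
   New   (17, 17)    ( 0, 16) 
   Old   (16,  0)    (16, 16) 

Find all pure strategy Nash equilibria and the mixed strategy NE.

Pure NE: (New, New) and (Old, Old); Mixed NE: p = 0.9412, q = 0.9412

Work:
Check pure NE:
(New, New): (17, 17) - no unilateral deviation beneficial
(Old, Old): (16, 16) - no unilateral deviation beneficial
Mixed NE: P1 plays New with p = 0.9412, P2 plays New with q = 0.9412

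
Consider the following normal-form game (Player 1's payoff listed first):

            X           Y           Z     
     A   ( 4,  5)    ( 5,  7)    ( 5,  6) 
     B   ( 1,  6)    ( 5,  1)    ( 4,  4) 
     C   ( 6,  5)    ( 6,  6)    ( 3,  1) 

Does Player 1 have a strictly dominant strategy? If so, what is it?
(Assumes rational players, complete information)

No strictly dominant strategy exists for Player 1

Work:
A strategy strictly dominates another if it gives a strictly higher payoff against every opponent action. Compare each pair of P1's strategies column-by-column:
  A vs B: [4 vs 1, 5 vs 5, 5 vs 4] → A does not strictly dominate B (column Y: 5 ≤ 5)
  A vs C: [4 vs 6, 5 vs 6, 5 vs 3] → A does not strictly dominate C (column X: 4 ≤ 6)
  B vs A: [1 vs 4, 5 vs 5, 4 vs 5] → B does not strictly dominate A (column X: 1 ≤ 4)
  B vs C: [1 vs 6, 5 vs 6, 4 vs 3] → B does not strictly dominate C (column X: 1 ≤ 6)
  C vs A: [6 vs 4, 6 vs 5, 3 vs 5] → C does not strictly dominate A (column Z: 3 ≤ 5)
  C vs B: [6 vs 1, 6 vs 5, 3 vs 4] → C does not strictly dominate B (column Z: 3 ≤ 4)
No single strategy strictly dominates all others → no strictly dominant strategy.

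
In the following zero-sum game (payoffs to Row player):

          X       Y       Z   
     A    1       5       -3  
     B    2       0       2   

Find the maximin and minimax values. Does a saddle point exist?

Maximin = 0, Minimax = 2, Saddle: False

Work:
Row minimums: [-3, 0] → maximin = 0
Column maximums: [2, 5, 2] → minimax = 2
No saddle point (maximin ≠ minimax). Mixed strategy needed.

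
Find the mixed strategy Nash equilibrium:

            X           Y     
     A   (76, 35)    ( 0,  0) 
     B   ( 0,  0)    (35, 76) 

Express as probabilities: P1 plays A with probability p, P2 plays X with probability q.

p = 0.6847, q = 0.3153

Work:
Find probabilities that make opponent indifferent:
P2 chooses q to make P1 indifferent between A and B
P1 chooses p to make P2 indifferent between X and Y
Mixed NE: P1 plays (A: 0.6847, B: 0.3153), P2 plays (X: 0.3153, Y: 0.6847)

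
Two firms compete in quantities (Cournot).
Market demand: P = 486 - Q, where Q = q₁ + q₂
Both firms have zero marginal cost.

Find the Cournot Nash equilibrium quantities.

q₁* = q₂* = 162.0; P* = 162.0

Work:
Profit: π_i = P·q_i = (a - q_i - q_j)·q_i
FOC: ∂π_i/∂q_i = a - 2q_i - q_j = 0
Reaction function: q_i = (486 - q_j)/2
Symmetry: q* = 486/3 = 162.0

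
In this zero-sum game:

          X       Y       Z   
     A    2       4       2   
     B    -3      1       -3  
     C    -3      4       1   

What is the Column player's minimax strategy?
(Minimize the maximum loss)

Column should play X or Z (all achieve the minimum), value = 2

Work:
Column player minimizes Row's maximum payoff:
Column X: max payoff to Row = 2
Column Y: max payoff to Row = 4
Column Z: max payoff to Row = 2
Minimum is 2, achieved by columns X, Z (tied).
Each of X or Z is a minimax strategy.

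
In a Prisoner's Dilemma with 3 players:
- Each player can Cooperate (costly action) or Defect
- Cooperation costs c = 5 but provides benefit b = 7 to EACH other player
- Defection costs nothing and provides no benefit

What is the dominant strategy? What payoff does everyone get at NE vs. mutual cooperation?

Dominant: Defect; NE payoff = 0; Coop payoff = 9

Work:
Defect dominates (saves cost c = 5, benefit to others is external)
NE: All defect → everyone gets 0
If all cooperate: each receives (2)×7 - 5 = 9
Social dilemma: 9 > 0 but NE gives 0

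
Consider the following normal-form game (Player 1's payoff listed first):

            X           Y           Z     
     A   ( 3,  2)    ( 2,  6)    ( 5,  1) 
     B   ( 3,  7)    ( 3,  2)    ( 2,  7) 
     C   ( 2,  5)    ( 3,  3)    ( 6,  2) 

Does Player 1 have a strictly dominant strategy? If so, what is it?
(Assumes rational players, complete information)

No strictly dominant strategy exists for Player 1

Work:
A strategy strictly dominates another if it gives a strictly higher payoff against every opponent action. Compare each pair of P1's strategies column-by-column:
  A vs B: [3 vs 3, 2 vs 3, 5 vs 2] → A does not strictly dominate B (column X: 3 ≤ 3)
  A vs C: [3 vs 2, 2 vs 3, 5 vs 6] → A does not strictly dominate C (column Y: 2 ≤ 3)
  B vs A: [3 vs 3, 3 vs 2, 2 vs 5] → B does not strictly dominate A (column X: 3 ≤ 3)
  B vs C: [3 vs 2, 3 vs 3, 2 vs 6] → B does not strictly dominate C (column Y: 3 ≤ 3)
  C vs A: [2 vs 3, 3 vs 2, 6 vs 5] → C does not strictly dominate A (column X: 2 ≤ 3)
  C vs B: [2 vs 3, 3 vs 3, 6 vs 2] → C does not strictly dominate B (column X: 2 ≤ 3)
No single strategy strictly dominates all others → no strictly dominant strategy.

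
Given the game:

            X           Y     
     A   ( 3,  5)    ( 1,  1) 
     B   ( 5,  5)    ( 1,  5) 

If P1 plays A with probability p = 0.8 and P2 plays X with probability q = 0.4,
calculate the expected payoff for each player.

E[P1] = 1.96, E[P2] = 3.08

Work:
E[P1] = p·q·π₁(A,X) + p·(1-q)·π₁(A,Y) + (1-p)·q·π₁(B,X) + (1-p)·(1-q)·π₁(B,Y)
= 0.8·0.4·3 + 0.8·0.6·1 + 0.2·0.4·5 + 0.2·0.6·1
= 1.96

E[P2] = 3.08 (similar calculation)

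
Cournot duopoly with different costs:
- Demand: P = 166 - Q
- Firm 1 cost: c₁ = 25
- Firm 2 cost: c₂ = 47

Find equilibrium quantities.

q₁* = 54.33, q₂* = 32.33

Work:
Reaction: q₁ = (166 - 25 - q₂)/2
Reaction: q₂ = (166 - 47 - q₁)/2
Solve simultaneously:
q₁* = (166 - 2×25 + 47)/3 = 54.33
q₂* = (166 - 2×47 + 25)/3 = 32.33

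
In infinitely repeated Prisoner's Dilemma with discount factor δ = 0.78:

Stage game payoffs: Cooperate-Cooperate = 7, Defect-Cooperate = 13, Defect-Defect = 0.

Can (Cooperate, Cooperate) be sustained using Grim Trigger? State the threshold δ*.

δ* = 0.4615; since δ = 0.78 ≥ 0.4615, cooperation can be sustained

Work:
For Grim Trigger:
Cooperate forever: 7/(1-δ)
Defect then punished: 13 + 0·δ/(1-δ)
Need: 7/(1-δ) ≥ 13 + 0·δ/(1-δ)
Solving: δ ≥ (T-R)/(T-P) = (13-7)/(13-0) = 0.4615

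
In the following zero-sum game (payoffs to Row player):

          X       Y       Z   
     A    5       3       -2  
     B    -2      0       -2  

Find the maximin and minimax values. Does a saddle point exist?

Maximin = -2, Minimax = -2, Saddle: True

Work:
Row minimums: [-2, -2] → maximin = -2
Column maximums: [5, 3, -2] → minimax = -2
Saddle point exists! Game value = -2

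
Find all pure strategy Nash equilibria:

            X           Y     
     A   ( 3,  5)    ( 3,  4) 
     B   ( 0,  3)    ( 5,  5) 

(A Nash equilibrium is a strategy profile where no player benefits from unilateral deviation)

Nash equilibrium: (A, X), (B, Y)

Work:
Best responses:
  P1 vs X: payoffs [3, 0] → best response A (payoff 3)
  P1 vs Y: payoffs [3, 5] → best response B (payoff 5)
  P2 vs A: payoffs [5, 4] → best response X (payoff 5)
  P2 vs B: payoffs [3, 5] → best response Y (payoff 5)
Mutual best responses: (A,X), (B,Y) → Nash equilibria.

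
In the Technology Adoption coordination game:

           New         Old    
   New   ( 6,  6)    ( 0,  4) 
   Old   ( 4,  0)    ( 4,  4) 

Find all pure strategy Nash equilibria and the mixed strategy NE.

Pure NE: (New, New) and (Old, Old); Mixed NE: p = 0.6667, q = 0.6667

Work:
Check pure NE:
(New, New): (6, 6) - no unilateral deviation beneficial
(Old, Old): (4, 4) - no unilateral deviation beneficial
Mixed NE: P1 plays New with p = 0.6667, P2 plays New with q = 0.6667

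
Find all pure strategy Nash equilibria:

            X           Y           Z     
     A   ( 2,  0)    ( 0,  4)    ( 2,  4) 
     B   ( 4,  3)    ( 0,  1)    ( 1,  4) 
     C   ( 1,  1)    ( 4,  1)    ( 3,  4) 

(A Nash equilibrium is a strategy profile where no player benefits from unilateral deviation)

Nash equilibrium: (C, Z)

Work:
Best responses:
  P1 vs X: payoffs [2, 4, 1] → best response B (payoff 4)
  P1 vs Y: payoffs [0, 0, 4] → best response C (payoff 4)
  P1 vs Z: payoffs [2, 1, 3] → best response C (payoff 3)
  P2 vs A: payoffs [0, 4, 4] → best response Y/Z (payoff 4)
  P2 vs B: payoffs [3, 1, 4] → best response Z (payoff 4)
  P2 vs C: payoffs [1, 1, 4] → best response Z (payoff 4)
Mutual best responses: (C,Z) → Nash equilibria.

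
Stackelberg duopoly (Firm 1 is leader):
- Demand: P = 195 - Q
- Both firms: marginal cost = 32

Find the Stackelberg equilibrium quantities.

q₁* (leader) = 81.5, q₂* (follower) = 40.75

Work:
Follower's reaction: q₂ = (a - c - q₁)/2
Leader substitutes: π₁ = q₁·(a - q₁ - (a-c-q₁)/2 - c)
FOC: q₁* = (195 - 32)/2 = 81.50
Then: q₂* = (195 - 32 - 81.5)/2 = 40.75
Leader has first-mover advantage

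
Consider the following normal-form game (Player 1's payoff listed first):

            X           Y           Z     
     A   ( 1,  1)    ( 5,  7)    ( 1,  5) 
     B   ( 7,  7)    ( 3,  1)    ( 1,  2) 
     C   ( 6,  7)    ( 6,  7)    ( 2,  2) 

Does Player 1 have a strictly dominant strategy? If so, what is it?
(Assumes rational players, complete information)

No strictly dominant strategy exists for Player 1

Work:
A strategy strictly dominates another if it gives a strictly higher payoff against every opponent action. Compare each pair of P1's strategies column-by-column:
  A vs B: [1 vs 7, 5 vs 3, 1 vs 1] → A does not strictly dominate B (column X: 1 ≤ 7)
  A vs C: [1 vs 6, 5 vs 6, 1 vs 2] → A does not strictly dominate C (column X: 1 ≤ 6)
  B vs A: [7 vs 1, 3 vs 5, 1 vs 1] → B does not strictly dominate A (column Y: 3 ≤ 5)
  B vs C: [7 vs 6, 3 vs 6, 1 vs 2] → B does not strictly dominate C (column Y: 3 ≤ 6)
  C vs A: [6 vs 1, 6 vs 5, 2 vs 1] → C strictly dominates A
  C vs B: [6 vs 7, 6 vs 3, 2 vs 1] → C does not strictly dominate B (column X: 6 ≤ 7)
No single strategy strictly dominates all others → no strictly dominant strategy.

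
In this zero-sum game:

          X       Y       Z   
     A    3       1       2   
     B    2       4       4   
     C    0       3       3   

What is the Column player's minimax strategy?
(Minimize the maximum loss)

Column should play X, value = 3

Work:
Column player minimizes Row's maximum payoff:
Column X: max payoff to Row = 3
Column Y: max payoff to Row = 4
Column Z: max payoff to Row = 4
Minimum is 3, achieved by column X.
Minimax strategy: X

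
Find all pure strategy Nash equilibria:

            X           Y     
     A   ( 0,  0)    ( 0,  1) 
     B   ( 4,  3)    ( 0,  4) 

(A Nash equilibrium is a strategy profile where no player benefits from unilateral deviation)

Nash equilibrium: (A, Y), (B, Y)

Work:
Best responses:
  P1 vs X: payoffs [0, 4] → best response B (payoff 4)
  P1 vs Y: payoffs [0, 0] → best response A/B (payoff 0)
  P2 vs A: payoffs [0, 1] → best response Y (payoff 1)
  P2 vs B: payoffs [3, 4] → best response Y (payoff 4)
Mutual best responses: (A,Y), (B,Y) → Nash equilibria.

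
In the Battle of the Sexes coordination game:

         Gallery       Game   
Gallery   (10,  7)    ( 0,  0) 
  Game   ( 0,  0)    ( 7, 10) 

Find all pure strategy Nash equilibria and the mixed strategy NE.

Pure NE: (Gallery, Gallery) and (Game, Game); Mixed NE: p = 0.5882, q = 0.4118

Work:
Check pure NE:
(Gallery, Gallery): (10, 7) - no unilateral deviation beneficial
(Game, Game): (7, 10) - no unilateral deviation beneficial
Mixed NE: P1 plays Gallery with p = 0.5882, P2 plays Gallery with q = 0.4118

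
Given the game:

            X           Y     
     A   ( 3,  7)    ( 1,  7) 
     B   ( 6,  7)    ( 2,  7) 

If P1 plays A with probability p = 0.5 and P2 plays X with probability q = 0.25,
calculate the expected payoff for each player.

E[P1] = 2.25, E[P2] = 7.0

Work:
E[P1] = p·q·π₁(A,X) + p·(1-q)·π₁(A,Y) + (1-p)·q·π₁(B,X) + (1-p)·(1-q)·π₁(B,Y)
= 0.5·0.25·3 + 0.5·0.75·1 + 0.5·0.25·6 + 0.5·0.75·2
= 2.25

E[P2] = 7.0 (similar calculation)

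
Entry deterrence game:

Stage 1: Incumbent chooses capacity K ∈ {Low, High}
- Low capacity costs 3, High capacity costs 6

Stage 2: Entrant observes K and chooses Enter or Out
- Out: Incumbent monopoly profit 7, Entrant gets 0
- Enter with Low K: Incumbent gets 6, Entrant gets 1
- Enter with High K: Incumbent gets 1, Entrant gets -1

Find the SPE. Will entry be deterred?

SPE: (Low, Enter|Low, Out|High); Entry not deterred. Incumbent net profit = 3, Entrant gets 1

Work:
After Low K: Entrant enters (1 > 0)
After High K: Entrant stays out (-1 < 0)
Incumbent: Low → 6−3=3, High → 7−6=1
Incumbent chooses Low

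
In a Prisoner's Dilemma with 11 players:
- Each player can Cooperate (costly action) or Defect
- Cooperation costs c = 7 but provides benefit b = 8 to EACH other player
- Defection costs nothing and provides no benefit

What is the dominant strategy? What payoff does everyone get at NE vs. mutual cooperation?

Dominant: Defect; NE payoff = 0; Coop payoff = 73

Work:
Defect dominates (saves cost c = 7, benefit to others is external)
NE: All defect → everyone gets 0
If all cooperate: each receives (10)×8 - 7 = 73
Social dilemma: 73 > 0 but NE gives 0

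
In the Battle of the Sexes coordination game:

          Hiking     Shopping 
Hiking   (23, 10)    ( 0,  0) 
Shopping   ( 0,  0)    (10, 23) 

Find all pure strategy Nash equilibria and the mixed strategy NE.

Pure NE: (Hiking, Hiking) and (Shopping, Shopping); Mixed NE: p = 0.697, q = 0.303

Work:
Check pure NE:
(Hiking, Hiking): (23, 10) - no unilateral deviation beneficial
(Shopping, Shopping): (10, 23) - no unilateral deviation beneficial
Mixed NE: P1 plays Hiking with p = 0.697, P2 plays Hiking with q = 0.303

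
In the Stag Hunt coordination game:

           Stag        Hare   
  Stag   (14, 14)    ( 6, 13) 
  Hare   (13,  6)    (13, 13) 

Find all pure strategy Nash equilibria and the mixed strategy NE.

Pure NE: (Stag, Stag) and (Hare, Hare); Mixed NE: p = 0.875, q = 0.875

Work:
Check pure NE:
(Stag, Stag): (14, 14) - no unilateral deviation beneficial
(Hare, Hare): (13, 13) - no unilateral deviation beneficial
Mixed NE: P1 plays Stag with p = 0.875, P2 plays Stag with q = 0.875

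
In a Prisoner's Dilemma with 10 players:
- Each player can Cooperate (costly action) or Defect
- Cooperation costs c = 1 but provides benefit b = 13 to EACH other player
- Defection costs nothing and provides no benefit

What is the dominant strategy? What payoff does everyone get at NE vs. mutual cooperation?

Dominant: Defect; NE payoff = 0; Coop payoff = 116

Work:
Defect dominates (saves cost c = 1, benefit to others is external)
NE: All defect → everyone gets 0
If all cooperate: each receives (9)×13 - 1 = 116
Social dilemma: 116 > 0 but NE gives 0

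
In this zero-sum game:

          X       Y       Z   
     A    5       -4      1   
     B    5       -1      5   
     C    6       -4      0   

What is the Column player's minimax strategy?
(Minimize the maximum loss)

Column should play Y, value = -1

Work:
Column player minimizes Row's maximum payoff:
Column X: max payoff to Row = 6
Column Y: max payoff to Row = -1
Column Z: max payoff to Row = 5
Minimum is -1, achieved by column Y.
Minimax strategy: Y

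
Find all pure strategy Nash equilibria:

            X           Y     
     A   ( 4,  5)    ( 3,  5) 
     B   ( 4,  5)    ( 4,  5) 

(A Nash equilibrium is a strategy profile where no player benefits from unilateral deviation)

Nash equilibrium: (A, X), (B, X), (B, Y)

Work:
Best responses:
  P1 vs X: payoffs [4, 4] → best response A/B (payoff 4)
  P1 vs Y: payoffs [3, 4] → best response B (payoff 4)
  P2 vs A: payoffs [5, 5] → best response X/Y (payoff 5)
  P2 vs B: payoffs [5, 5] → best response X/Y (payoff 5)
Mutual best responses: (A,X), (B,X), (B,Y) → Nash equilibria.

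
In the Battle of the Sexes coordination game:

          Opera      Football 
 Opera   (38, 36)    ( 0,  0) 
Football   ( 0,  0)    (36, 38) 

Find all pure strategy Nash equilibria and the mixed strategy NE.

Pure NE: (Opera, Opera) and (Football, Football); Mixed NE: p = 0.5135, q = 0.4865

Work:
Check pure NE:
(Opera, Opera): (38, 36) - no unilateral deviation beneficial
(Football, Football): (36, 38) - no unilateral deviation beneficial
Mixed NE: P1 plays Opera with p = 0.5135, P2 plays Opera with q = 0.4865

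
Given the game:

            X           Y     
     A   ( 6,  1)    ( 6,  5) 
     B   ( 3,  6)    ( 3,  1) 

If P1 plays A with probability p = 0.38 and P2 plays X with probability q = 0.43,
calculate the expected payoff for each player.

E[P1] = 4.14, E[P2] = 3.1994

Work:
E[P1] = p·q·π₁(A,X) + p·(1-q)·π₁(A,Y) + (1-p)·q·π₁(B,X) + (1-p)·(1-q)·π₁(B,Y)
= 0.38·0.43·6 + 0.38·0.57·6 + 0.62·0.43·3 + 0.62·0.57·3
= 4.14

E[P2] = 3.1994 (similar calculation)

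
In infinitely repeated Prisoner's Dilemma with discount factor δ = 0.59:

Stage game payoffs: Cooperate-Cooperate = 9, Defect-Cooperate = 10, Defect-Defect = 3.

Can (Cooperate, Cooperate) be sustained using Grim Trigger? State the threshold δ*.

δ* = 0.1429; since δ = 0.59 ≥ 0.1429, cooperation can be sustained

Work:
For Grim Trigger:
Cooperate forever: 9/(1-δ)
Defect then punished: 10 + 3·δ/(1-δ)
Need: 9/(1-δ) ≥ 10 + 3·δ/(1-δ)
Solving: δ ≥ (T-R)/(T-P) = (10-9)/(10-3) = 0.1429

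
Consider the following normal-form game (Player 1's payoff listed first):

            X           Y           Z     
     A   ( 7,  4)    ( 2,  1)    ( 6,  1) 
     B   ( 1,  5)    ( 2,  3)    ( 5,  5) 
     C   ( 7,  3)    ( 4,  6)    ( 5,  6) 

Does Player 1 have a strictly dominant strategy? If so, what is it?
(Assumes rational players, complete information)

No strictly dominant strategy exists for Player 1

Work:
A strategy strictly dominates another if it gives a strictly higher payoff against every opponent action. Compare each pair of P1's strategies column-by-column:
  A vs B: [7 vs 1, 2 vs 2, 6 vs 5] → A does not strictly dominate B (column Y: 2 ≤ 2)
  A vs C: [7 vs 7, 2 vs 4, 6 vs 5] → A does not strictly dominate C (column X: 7 ≤ 7)
  B vs A: [1 vs 7, 2 vs 2, 5 vs 6] → B does not strictly dominate A (column X: 1 ≤ 7)
  B vs C: [1 vs 7, 2 vs 4, 5 vs 5] → B does not strictly dominate C (column X: 1 ≤ 7)
  C vs A: [7 vs 7, 4 vs 2, 5 vs 6] → C does not strictly dominate A (column X: 7 ≤ 7)
  C vs B: [7 vs 1, 4 vs 2, 5 vs 5] → C does not strictly dominate B (column Z: 5 ≤ 5)
No single strategy strictly dominates all others → no strictly dominant strategy.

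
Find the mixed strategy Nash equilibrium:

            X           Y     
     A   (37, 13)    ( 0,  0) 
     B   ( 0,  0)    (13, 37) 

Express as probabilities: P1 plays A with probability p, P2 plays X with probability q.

p = 0.74, q = 0.26

Work:
Find probabilities that make opponent indifferent:
P2 chooses q to make P1 indifferent between A and B
P1 chooses p to make P2 indifferent between X and Y
Mixed NE: P1 plays (A: 0.74, B: 0.26), P2 plays (X: 0.26, Y: 0.74)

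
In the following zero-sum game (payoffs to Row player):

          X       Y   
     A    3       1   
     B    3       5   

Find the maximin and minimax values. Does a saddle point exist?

Maximin = 3, Minimax = 3, Saddle: True

Work:
Row minimums: [1, 3] → maximin = 3
Column maximums: [3, 5] → minimax = 3
Saddle point exists! Game value = 3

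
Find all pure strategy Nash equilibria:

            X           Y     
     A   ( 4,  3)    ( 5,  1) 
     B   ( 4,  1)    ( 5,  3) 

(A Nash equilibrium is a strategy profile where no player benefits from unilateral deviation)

Nash equilibrium: (A, X), (B, Y)

Work:
Best responses:
  P1 vs X: payoffs [4, 4] → best response A/B (payoff 4)
  P1 vs Y: payoffs [5, 5] → best response A/B (payoff 5)
  P2 vs A: payoffs [3, 1] → best response X (payoff 3)
  P2 vs B: payoffs [1, 3] → best response Y (payoff 3)
Mutual best responses: (A,X), (B,Y) → Nash equilibria.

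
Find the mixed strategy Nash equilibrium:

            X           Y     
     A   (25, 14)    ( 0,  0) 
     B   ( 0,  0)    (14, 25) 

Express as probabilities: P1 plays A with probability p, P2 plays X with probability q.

p = 0.641, q = 0.359

Work:
Find probabilities that make opponent indifferent:
P2 chooses q to make P1 indifferent between A and B
P1 chooses p to make P2 indifferent between X and Y
Mixed NE: P1 plays (A: 0.641, B: 0.359), P2 plays (X: 0.359, Y: 0.641)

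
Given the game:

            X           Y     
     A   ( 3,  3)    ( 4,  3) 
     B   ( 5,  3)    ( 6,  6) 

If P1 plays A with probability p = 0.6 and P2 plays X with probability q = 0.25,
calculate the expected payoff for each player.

E[P1] = 4.55, E[P2] = 3.9

Work:
E[P1] = p·q·π₁(A,X) + p·(1-q)·π₁(A,Y) + (1-p)·q·π₁(B,X) + (1-p)·(1-q)·π₁(B,Y)
= 0.6·0.25·3 + 0.6·0.75·4 + 0.4·0.25·5 + 0.4·0.75·6
= 4.55

E[P2] = 3.9 (similar calculation)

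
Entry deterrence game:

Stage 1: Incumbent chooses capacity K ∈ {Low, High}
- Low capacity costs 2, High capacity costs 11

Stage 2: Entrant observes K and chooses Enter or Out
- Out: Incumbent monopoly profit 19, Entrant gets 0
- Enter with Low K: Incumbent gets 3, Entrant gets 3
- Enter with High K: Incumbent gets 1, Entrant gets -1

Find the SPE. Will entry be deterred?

SPE: (High, Enter|Low, Out|High); Entry deterred. Incumbent net profit = 8

Work:
After Low K: Entrant enters (3 > 0)
After High K: Entrant stays out (-1 < 0)
Incumbent: Low → 3−2=1, High → 19−11=8
Incumbent chooses High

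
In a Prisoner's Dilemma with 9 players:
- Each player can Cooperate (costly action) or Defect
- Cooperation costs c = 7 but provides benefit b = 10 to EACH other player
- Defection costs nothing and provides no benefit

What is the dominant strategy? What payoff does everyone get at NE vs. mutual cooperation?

Dominant: Defect; NE payoff = 0; Coop payoff = 73

Work:
Defect dominates (saves cost c = 7, benefit to others is external)
NE: All defect → everyone gets 0
If all cooperate: each receives (8)×10 - 7 = 73
Social dilemma: 73 > 0 but NE gives 0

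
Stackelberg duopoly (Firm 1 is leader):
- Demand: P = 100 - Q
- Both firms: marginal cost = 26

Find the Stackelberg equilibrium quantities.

q₁* (leader) = 37.0, q₂* (follower) = 18.5

Work:
Follower's reaction: q₂ = (a - c - q₁)/2
Leader substitutes: π₁ = q₁·(a - q₁ - (a-c-q₁)/2 - c)
FOC: q₁* = (100 - 26)/2 = 37.00
Then: q₂* = (100 - 26 - 37.0)/2 = 18.50
Leader has first-mover advantage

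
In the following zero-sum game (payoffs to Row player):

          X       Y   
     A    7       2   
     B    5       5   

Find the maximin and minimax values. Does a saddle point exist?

Maximin = 5, Minimax = 5, Saddle: True

Work:
Row minimums: [2, 5] → maximin = 5
Column maximums: [7, 5] → minimax = 5
Saddle point exists! Game value = 5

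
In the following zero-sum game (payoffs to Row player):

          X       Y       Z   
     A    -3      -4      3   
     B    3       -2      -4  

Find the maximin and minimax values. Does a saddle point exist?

Maximin = -4, Minimax = -2, Saddle: False

Work:
Row minimums: [-4, -4] → maximin = -4
Column maximums: [3, -2, 3] → minimax = -2
No saddle point (maximin ≠ minimax). Mixed strategy needed.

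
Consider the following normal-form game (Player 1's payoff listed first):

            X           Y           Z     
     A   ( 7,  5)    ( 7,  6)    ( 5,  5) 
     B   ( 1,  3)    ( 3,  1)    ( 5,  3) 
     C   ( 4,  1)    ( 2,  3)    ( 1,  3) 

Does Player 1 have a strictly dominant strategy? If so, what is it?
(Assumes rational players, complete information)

No strictly dominant strategy exists for Player 1

Work:
A strategy strictly dominates another if it gives a strictly higher payoff against every opponent action. Compare each pair of P1's strategies column-by-column:
  A vs B: [7 vs 1, 7 vs 3, 5 vs 5] → A does not strictly dominate B (column Z: 5 ≤ 5)
  A vs C: [7 vs 4, 7 vs 2, 5 vs 1] → A strictly dominates C
  B vs A: [1 vs 7, 3 vs 7, 5 vs 5] → B does not strictly dominate A (column X: 1 ≤ 7)
  B vs C: [1 vs 4, 3 vs 2, 5 vs 1] → B does not strictly dominate C (column X: 1 ≤ 4)
  C vs A: [4 vs 7, 2 vs 7, 1 vs 5] → C does not strictly dominate A (column X: 4 ≤ 7)
  C vs B: [4 vs 1, 2 vs 3, 1 vs 5] → C does not strictly dominate B (column Y: 2 ≤ 3)
No single strategy strictly dominates all others → no strictly dominant strategy.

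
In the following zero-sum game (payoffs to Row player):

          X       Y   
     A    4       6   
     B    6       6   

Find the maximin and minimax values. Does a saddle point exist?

Maximin = 6, Minimax = 6, Saddle: True

Work:
Row minimums: [4, 6] → maximin = 6
Column maximums: [6, 6] → minimax = 6
Saddle point exists! Game value = 6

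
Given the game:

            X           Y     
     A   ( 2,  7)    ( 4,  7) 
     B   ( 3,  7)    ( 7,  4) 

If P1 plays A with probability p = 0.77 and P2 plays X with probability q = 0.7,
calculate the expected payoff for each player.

E[P1] = 2.968, E[P2] = 6.793

Work:
E[P1] = p·q·π₁(A,X) + p·(1-q)·π₁(A,Y) + (1-p)·q·π₁(B,X) + (1-p)·(1-q)·π₁(B,Y)
= 0.77·0.7·2 + 0.77·0.3·4 + 0.23·0.7·3 + 0.23·0.3·7
= 2.968

E[P2] = 6.793 (similar calculation)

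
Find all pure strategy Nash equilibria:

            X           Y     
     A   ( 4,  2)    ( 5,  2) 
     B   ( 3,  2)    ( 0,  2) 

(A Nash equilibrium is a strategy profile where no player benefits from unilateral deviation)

Nash equilibrium: (A, X), (A, Y)

Work:
Best responses:
  P1 vs X: payoffs [4, 3] → best response A (payoff 4)
  P1 vs Y: payoffs [5, 0] → best response A (payoff 5)
  P2 vs A: payoffs [2, 2] → best response X/Y (payoff 2)
  P2 vs B: payoffs [2, 2] → best response X/Y (payoff 2)
Mutual best responses: (A,X), (A,Y) → Nash equilibria.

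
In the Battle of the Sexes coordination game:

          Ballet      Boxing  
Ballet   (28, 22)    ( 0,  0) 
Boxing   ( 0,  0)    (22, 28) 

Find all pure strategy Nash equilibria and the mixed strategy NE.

Pure NE: (Ballet, Ballet) and (Boxing, Boxing); Mixed NE: p = 0.56, q = 0.44

Work:
Check pure NE:
(Ballet, Ballet): (28, 22) - no unilateral deviation beneficial
(Boxing, Boxing): (22, 28) - no unilateral deviation beneficial
Mixed NE: P1 plays Ballet with p = 0.56, P2 plays Ballet with q = 0.44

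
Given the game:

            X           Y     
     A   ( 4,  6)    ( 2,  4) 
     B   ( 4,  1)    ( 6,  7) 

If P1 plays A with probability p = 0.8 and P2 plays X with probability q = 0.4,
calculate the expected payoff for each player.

E[P1] = 3.28, E[P2] = 4.76

Work:
E[P1] = p·q·π₁(A,X) + p·(1-q)·π₁(A,Y) + (1-p)·q·π₁(B,X) + (1-p)·(1-q)·π₁(B,Y)
= 0.8·0.4·4 + 0.8·0.6·2 + 0.2·0.4·4 + 0.2·0.6·6
= 3.28

E[P2] = 4.76 (similar calculation)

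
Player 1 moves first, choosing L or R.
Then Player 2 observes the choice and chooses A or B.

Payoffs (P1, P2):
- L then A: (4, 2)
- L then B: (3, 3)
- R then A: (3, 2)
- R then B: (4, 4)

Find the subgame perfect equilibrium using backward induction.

P1 plays R, P2 plays B after L and B after R; Payoff (4, 4)

Work:
Backward induction:
After L: P2 chooses B → P1 gets 3
After R: P2 chooses B → P1 gets 4
P1 chooses R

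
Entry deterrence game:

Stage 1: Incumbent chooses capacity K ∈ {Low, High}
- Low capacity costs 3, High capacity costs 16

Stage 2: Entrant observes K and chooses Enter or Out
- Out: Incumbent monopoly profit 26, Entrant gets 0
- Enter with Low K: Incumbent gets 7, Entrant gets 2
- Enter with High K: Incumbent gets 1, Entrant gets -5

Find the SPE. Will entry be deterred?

SPE: (High, Enter|Low, Out|High); Entry deterred. Incumbent net profit = 10

Work:
After Low K: Entrant enters (2 > 0)
After High K: Entrant stays out (-5 < 0)
Incumbent: Low → 7−3=4, High → 26−16=10
Incumbent chooses High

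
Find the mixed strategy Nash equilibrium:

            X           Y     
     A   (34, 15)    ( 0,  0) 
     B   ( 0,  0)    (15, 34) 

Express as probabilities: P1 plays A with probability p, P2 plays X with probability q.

p = 0.6939, q = 0.3061

Work:
Find probabilities that make opponent indifferent:
P2 chooses q to make P1 indifferent between A and B
P1 chooses p to make P2 indifferent between X and Y
Mixed NE: P1 plays (A: 0.6939, B: 0.3061), P2 plays (X: 0.3061, Y: 0.6939)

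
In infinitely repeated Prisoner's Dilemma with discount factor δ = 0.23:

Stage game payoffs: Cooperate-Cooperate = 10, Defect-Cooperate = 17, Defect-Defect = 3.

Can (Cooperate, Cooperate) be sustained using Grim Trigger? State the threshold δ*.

δ* = 0.5; since δ = 0.23 < 0.5, cooperation cannot be sustained

Work:
For Grim Trigger:
Cooperate forever: 10/(1-δ)
Defect then punished: 17 + 3·δ/(1-δ)
Need: 10/(1-δ) ≥ 17 + 3·δ/(1-δ)
Solving: δ ≥ (T-R)/(T-P) = (17-10)/(17-3) = 0.5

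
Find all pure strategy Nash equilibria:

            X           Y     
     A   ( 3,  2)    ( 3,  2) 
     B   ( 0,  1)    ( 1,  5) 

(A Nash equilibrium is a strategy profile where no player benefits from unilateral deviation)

Nash equilibrium: (A, X), (A, Y)

Work:
Best responses:
  P1 vs X: payoffs [3, 0] → best response A (payoff 3)
  P1 vs Y: payoffs [3, 1] → best response A (payoff 3)
  P2 vs A: payoffs [2, 2] → best response X/Y (payoff 2)
  P2 vs B: payoffs [1, 5] → best response Y (payoff 5)
Mutual best responses: (A,X), (A,Y) → Nash equilibria.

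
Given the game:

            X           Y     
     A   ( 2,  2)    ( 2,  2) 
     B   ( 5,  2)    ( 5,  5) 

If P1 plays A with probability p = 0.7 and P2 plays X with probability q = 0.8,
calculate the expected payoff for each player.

E[P1] = 2.9, E[P2] = 2.18

Work:
E[P1] = p·q·π₁(A,X) + p·(1-q)·π₁(A,Y) + (1-p)·q·π₁(B,X) + (1-p)·(1-q)·π₁(B,Y)
= 0.7·0.8·2 + 0.7·0.2·2 + 0.3·0.8·5 + 0.3·0.2·5
= 2.9

E[P2] = 2.18 (similar calculation)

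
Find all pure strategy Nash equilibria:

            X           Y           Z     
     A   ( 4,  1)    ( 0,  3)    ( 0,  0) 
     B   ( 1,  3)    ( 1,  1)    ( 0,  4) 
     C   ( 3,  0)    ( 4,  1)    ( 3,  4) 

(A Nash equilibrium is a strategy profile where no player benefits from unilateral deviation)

Nash equilibrium: (C, Z)

Work:
Best responses:
  P1 vs X: payoffs [4, 1, 3] → best response A (payoff 4)
  P1 vs Y: payoffs [0, 1, 4] → best response C (payoff 4)
  P1 vs Z: payoffs [0, 0, 3] → best response C (payoff 3)
  P2 vs A: payoffs [1, 3, 0] → best response Y (payoff 3)
  P2 vs B: payoffs [3, 1, 4] → best response Z (payoff 4)
  P2 vs C: payoffs [0, 1, 4] → best response Z (payoff 4)
Mutual best responses: (C,Z) → Nash equilibria.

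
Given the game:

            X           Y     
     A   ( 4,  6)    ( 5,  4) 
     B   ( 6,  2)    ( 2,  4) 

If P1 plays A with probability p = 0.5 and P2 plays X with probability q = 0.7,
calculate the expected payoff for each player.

E[P1] = 4.55, E[P2] = 4.0

Work:
E[P1] = p·q·π₁(A,X) + p·(1-q)·π₁(A,Y) + (1-p)·q·π₁(B,X) + (1-p)·(1-q)·π₁(B,Y)
= 0.5·0.7·4 + 0.5·0.3·5 + 0.5·0.7·6 + 0.5·0.3·2
= 4.55

E[P2] = 4.0 (similar calculation)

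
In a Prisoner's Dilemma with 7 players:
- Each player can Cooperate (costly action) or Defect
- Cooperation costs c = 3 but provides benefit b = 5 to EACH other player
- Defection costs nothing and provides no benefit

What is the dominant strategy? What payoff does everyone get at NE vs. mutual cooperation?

Dominant: Defect; NE payoff = 0; Coop payoff = 27

Work:
Defect dominates (saves cost c = 3, benefit to others is external)
NE: All defect → everyone gets 0
If all cooperate: each receives (6)×5 - 3 = 27
Social dilemma: 27 > 0 but NE gives 0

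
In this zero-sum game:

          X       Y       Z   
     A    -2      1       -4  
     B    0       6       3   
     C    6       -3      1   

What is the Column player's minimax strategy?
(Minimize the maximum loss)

Column should play Z, value = 3

Work:
Column player minimizes Row's maximum payoff:
Column X: max payoff to Row = 6
Column Y: max payoff to Row = 6
Column Z: max payoff to Row = 3
Minimum is 3, achieved by column Z.
Minimax strategy: Z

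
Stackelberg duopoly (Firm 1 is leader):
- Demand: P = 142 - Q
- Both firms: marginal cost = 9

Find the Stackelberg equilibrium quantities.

q₁* (leader) = 66.5, q₂* (follower) = 33.25

Work:
Follower's reaction: q₂ = (a - c - q₁)/2
Leader substitutes: π₁ = q₁·(a - q₁ - (a-c-q₁)/2 - c)
FOC: q₁* = (142 - 9)/2 = 66.50
Then: q₂* = (142 - 9 - 66.5)/2 = 33.25
Leader has first-mover advantage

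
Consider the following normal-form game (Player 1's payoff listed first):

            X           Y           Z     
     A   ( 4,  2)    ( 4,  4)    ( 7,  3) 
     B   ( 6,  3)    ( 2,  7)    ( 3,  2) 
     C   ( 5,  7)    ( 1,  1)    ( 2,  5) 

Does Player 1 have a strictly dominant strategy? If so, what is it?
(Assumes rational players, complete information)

No strictly dominant strategy exists for Player 1

Work:
A strategy strictly dominates another if it gives a strictly higher payoff against every opponent action. Compare each pair of P1's strategies column-by-column:
  A vs B: [4 vs 6, 4 vs 2, 7 vs 3] → A does not strictly dominate B (column X: 4 ≤ 6)
  A vs C: [4 vs 5, 4 vs 1, 7 vs 2] → A does not strictly dominate C (column X: 4 ≤ 5)
  B vs A: [6 vs 4, 2 vs 4, 3 vs 7] → B does not strictly dominate A (column Y: 2 ≤ 4)
  B vs C: [6 vs 5, 2 vs 1, 3 vs 2] → B strictly dominates C
  C vs A: [5 vs 4, 1 vs 4, 2 vs 7] → C does not strictly dominate A (column Y: 1 ≤ 4)
  C vs B: [5 vs 6, 1 vs 2, 2 vs 3] → C does not strictly dominate B (column X: 5 ≤ 6)
No single strategy strictly dominates all others → no strictly dominant strategy.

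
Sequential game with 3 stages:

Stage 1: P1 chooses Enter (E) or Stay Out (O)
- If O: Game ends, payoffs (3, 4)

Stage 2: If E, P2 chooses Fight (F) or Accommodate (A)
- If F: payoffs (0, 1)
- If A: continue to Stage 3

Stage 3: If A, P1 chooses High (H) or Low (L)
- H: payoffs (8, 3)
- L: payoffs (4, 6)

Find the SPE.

SPE: (E, A, H); Outcome (8, 3)

Work:
Stage 3: P1 chooses H (8 vs 4)
Stage 2: P2: F->1, A->3 (anticipating H). Choose A
Stage 1: P1: O->3, E->8 (anticipating A, H). Choose E
SPE path: E -> A -> H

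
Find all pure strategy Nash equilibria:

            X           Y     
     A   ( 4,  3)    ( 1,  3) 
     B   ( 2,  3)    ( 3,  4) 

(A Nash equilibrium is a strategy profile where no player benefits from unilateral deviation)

Nash equilibrium: (A, X), (B, Y)

Work:
Best responses:
  P1 vs X: payoffs [4, 2] → best response A (payoff 4)
  P1 vs Y: payoffs [1, 3] → best response B (payoff 3)
  P2 vs A: payoffs [3, 3] → best response X/Y (payoff 3)
  P2 vs B: payoffs [3, 4] → best response Y (payoff 4)
Mutual best responses: (A,X), (B,Y) → Nash equilibria.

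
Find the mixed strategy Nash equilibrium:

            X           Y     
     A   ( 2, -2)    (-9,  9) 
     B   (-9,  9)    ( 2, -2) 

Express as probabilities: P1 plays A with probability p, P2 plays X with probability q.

p = 0.5, q = 0.5

Work:
Find probabilities that make opponent indifferent:
P2 chooses q to make P1 indifferent between A and B
P1 chooses p to make P2 indifferent between X and Y
Mixed NE: P1 plays (A: 0.5, B: 0.5), P2 plays (X: 0.5, Y: 0.5)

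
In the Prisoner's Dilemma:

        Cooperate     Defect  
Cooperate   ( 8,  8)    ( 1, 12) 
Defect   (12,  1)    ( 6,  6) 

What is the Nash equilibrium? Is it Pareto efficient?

(Defect, Defect) is NE; not Pareto efficient

Work:
Defect dominates Cooperate for both players:
If P2 cooperates: Defect (12) > Cooperate (8)
If P2 defects: Defect (6) > Cooperate (1)
NE: (Defect, Defect) with payoff (6, 6)
But (Cooperate, Cooperate) = (8, 8) Pareto dominates (6, 6)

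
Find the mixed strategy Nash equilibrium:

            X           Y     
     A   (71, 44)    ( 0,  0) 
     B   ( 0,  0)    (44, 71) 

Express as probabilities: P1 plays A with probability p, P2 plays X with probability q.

p = 0.6174, q = 0.3826

Work:
Find probabilities that make opponent indifferent:
P2 chooses q to make P1 indifferent between A and B
P1 chooses p to make P2 indifferent between X and Y
Mixed NE: P1 plays (A: 0.6174, B: 0.3826), P2 plays (X: 0.3826, Y: 0.6174)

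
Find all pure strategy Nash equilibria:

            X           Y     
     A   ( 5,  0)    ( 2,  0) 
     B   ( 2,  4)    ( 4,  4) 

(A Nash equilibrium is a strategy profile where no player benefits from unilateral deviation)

Nash equilibrium: (A, X), (B, Y)

Work:
Best responses:
  P1 vs X: payoffs [5, 2] → best response A (payoff 5)
  P1 vs Y: payoffs [2, 4] → best response B (payoff 4)
  P2 vs A: payoffs [0, 0] → best response X/Y (payoff 0)
  P2 vs B: payoffs [4, 4] → best response X/Y (payoff 4)
Mutual best responses: (A,X), (B,Y) → Nash equilibria.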